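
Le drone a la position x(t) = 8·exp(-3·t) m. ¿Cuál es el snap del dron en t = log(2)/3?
Para resolver esto, necesitamos tomar 4 derivadas de nuestra ecuación de la posición x(t) = 8·exp(-3·t). Derivando la posición, obtenemos la velocidad: v(t) = -24·exp(-3·t). Tomando d/dt de v(t), encontramos a(t) = 72·exp(-3·t). La derivada de la aceleración da la sacudida: j(t) = -216·exp(-3·t). Tomando d/dt de j(t), encontramos s(t) = 648·exp(-3·t). Usando s(t) = 648·exp(-3·t) y sustituyendo t = log(2)/3, encontramos s = 324.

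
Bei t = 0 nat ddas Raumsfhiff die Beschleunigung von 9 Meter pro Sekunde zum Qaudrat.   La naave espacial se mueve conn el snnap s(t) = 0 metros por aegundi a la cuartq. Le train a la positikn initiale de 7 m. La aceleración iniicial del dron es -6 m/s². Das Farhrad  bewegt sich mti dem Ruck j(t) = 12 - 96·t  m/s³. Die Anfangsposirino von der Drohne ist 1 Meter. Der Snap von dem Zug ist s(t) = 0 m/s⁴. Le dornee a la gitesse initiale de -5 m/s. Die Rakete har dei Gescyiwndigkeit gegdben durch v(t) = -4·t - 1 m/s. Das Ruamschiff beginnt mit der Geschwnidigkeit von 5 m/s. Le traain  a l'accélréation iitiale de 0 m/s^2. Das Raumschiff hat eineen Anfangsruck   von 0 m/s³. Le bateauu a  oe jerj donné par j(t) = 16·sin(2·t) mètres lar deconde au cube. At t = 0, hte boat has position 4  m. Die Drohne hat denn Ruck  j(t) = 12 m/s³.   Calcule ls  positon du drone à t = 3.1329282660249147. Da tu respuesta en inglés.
We need to integrate our jerk equation j(t) = 12 3 times. Taking ∫j(t)dt and applying a(0) = -6, we find a(t) = 12·t - 6. The integral of acceleration, with v(0) = -5, gives velocity: v(t) = 6·t^2 - 6·t - 5. Taking ∫v(t)dt and applying x(0) = 1, we find x(t) = 2·t^3 - 3·t^2 - 5·t + 1. From the given position equation x(t) = 2·t^3 - 3·t^2 - 5·t + 1, we substitute t = 3.1329282660249147 to get x = 17.3905227700901.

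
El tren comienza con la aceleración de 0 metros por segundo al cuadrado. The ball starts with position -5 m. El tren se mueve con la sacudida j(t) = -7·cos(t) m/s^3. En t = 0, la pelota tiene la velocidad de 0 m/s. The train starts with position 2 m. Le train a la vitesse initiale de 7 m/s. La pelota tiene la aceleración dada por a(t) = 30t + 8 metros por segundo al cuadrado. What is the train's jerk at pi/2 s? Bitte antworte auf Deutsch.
Mit j(t) = -7·cos(t) und Einsetzen von t = pi/2, finden wir j = 0.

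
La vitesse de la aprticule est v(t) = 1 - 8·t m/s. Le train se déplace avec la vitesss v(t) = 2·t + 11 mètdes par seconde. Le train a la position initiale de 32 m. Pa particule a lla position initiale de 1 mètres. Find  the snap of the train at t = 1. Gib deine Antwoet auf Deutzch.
Um dies zu lösen, müssen wir 3 Ableitungen unserer Gleichung für die Geschwindigkeit v(t) = 2·t + 11 nehmen. Mit d/dt von v(t) finden wir a(t) = 2. Die Ableitung von der Beschleunigung ergibt den Ruck: j(t) = 0. Mit d/dt von j(t) finden wir s(t) = 0. Wir haben den Snap s(t) = 0. Durch Einsetzen von t = 1: s(1) = 0.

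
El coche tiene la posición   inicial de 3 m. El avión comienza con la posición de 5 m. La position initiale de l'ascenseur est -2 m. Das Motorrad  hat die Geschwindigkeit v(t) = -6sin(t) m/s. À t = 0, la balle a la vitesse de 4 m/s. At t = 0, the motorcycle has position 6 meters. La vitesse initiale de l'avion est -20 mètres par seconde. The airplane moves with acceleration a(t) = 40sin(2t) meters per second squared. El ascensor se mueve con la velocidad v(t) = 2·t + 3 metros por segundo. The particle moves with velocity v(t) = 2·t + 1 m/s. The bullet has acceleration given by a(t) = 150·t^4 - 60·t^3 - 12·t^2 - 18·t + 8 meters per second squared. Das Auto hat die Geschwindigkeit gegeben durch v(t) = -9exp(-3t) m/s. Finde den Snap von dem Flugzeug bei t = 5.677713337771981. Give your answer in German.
Um dies zu lösen, müssen wir 2 Ableitungen unserer Gleichung für die Beschleunigung a(t) = 40·sin(2·t) nehmen. Durch Ableiten von der Beschleunigung erhalten wir den Ruck: j(t) = 80·cos(2·t). Mit d/dt von j(t) finden wir s(t) = -160·sin(2·t). Aus der Gleichung für den Snap s(t) = -160·sin(2·t), setzen wir t = 5.677713337771981 ein und erhalten s = 149.751810142840.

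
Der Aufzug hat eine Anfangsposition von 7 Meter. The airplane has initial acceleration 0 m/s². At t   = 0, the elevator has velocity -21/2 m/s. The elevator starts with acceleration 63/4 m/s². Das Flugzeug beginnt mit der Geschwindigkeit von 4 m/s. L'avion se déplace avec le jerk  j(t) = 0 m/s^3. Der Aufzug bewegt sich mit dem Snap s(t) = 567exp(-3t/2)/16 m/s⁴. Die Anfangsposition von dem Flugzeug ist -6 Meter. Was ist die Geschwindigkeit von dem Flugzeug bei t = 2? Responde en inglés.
Starting from jerk j(t) = 0, we take 2 antiderivatives. The antiderivative of jerk, with a(0) = 0, gives acceleration: a(t) = 0. The integral of acceleration is velocity. Using v(0) = 4, we get v(t) = 4. We have velocity v(t) = 4. Substituting t = 2: v(2) = 4.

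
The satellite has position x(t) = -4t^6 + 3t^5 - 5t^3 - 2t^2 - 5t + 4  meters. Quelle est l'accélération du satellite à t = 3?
En partant de la position x(t) = -4·t^6 + 3·t^5 - 5·t^3 - 2·t^2 - 5·t + 4, nous prenons 2 dérivées. En dérivant la position, nous obtenons la vitesse: v(t) = -24·t^5 + 15·t^4 - 15·t^2 - 4·t - 5. En prenant d/dt de v(t), nous trouvons a(t) = -120·t^4 + 60·t^3 - 30·t - 4. De l'équation de l'accélération a(t) = -120·t^4 + 60·t^3 - 30·t - 4, nous substituons t = 3 pour obtenir a = -8194.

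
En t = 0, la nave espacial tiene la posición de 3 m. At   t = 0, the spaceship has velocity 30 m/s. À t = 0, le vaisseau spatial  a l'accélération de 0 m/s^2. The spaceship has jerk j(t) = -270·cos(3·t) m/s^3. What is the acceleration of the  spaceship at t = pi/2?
To find the answer, we compute 1 antiderivative of j(t) = -270·cos(3·t). The antiderivative of jerk is acceleration. Using a(0) = 0, we get a(t) = -90·sin(3·t). We have acceleration a(t) = -90·sin(3·t). Substituting t = pi/2: a(pi/2) = 90.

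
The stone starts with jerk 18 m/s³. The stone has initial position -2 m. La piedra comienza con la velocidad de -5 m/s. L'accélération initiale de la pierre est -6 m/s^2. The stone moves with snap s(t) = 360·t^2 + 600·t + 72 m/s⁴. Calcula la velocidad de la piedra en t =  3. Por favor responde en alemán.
Wir müssen unsere Gleichung für den Snap s(t) = 360·t^2 + 600·t + 72 3-mal integrieren. Die Stammfunktion von dem Snap ist der Ruck. Mit j(0) = 18 erhalten wir j(t) = 120·t^3 + 300·t^2 + 72·t + 18. Durch Integration von dem Ruck und Verwendung der Anfangsbedingung a(0) = -6, erhalten wir a(t) = 30·t^4 + 100·t^3 + 36·t^2 + 18·t - 6. Mit ∫a(t)dt und Anwendung von v(0) = -5, finden wir v(t) = 6·t^5 + 25·t^4 + 12·t^3 + 9·t^2 - 6·t - 5. Wir haben die Geschwindigkeit v(t) = 6·t^5 + 25·t^4 + 12·t^3 + 9·t^2 - 6·t - 5. Durch Einsetzen von t = 3: v(3) = 3865.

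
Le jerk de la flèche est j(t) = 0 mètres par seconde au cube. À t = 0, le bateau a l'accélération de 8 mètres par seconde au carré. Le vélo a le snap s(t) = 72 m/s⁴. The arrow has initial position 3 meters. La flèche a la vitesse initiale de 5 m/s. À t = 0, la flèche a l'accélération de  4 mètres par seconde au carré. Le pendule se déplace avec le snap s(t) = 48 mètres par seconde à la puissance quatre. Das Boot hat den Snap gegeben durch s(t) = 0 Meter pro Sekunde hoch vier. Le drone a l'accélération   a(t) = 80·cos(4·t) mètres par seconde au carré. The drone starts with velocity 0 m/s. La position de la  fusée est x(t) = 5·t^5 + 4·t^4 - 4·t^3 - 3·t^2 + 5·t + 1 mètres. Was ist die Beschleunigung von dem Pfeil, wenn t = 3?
Ausgehend von dem Ruck j(t) = 0, nehmen wir 1 Integral. Das Integral von dem Ruck ist die Beschleunigung. Mit a(0) = 4 erhalten wir a(t) = 4. Wir haben die Beschleunigung a(t) = 4. Durch Einsetzen von t = 3: a(3) = 4.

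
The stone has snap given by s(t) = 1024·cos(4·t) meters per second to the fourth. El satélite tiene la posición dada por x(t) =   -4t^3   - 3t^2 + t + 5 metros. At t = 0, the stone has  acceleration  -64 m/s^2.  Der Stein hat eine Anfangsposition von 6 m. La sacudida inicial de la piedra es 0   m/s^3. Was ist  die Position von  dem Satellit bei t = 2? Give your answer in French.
De l'équation de la position x(t) = -4·t^3 - 3·t^2 + t + 5, nous substituons t = 2 pour obtenir x = -37.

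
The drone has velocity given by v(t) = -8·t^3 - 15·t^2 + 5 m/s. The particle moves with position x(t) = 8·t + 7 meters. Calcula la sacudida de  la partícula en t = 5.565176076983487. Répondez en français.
Nous devons dériver notre équation de la position x(t) = 8·t + 7 3 fois. La dérivée de la position donne la vitesse: v(t) = 8. La dérivée de la vitesse donne l'accélération: a(t) = 0. En prenant d/dt de a(t), nous trouvons j(t) = 0. Nous avons le jerk j(t) = 0. En substituant t = 5.565176076983487: j(5.565176076983487) = 0.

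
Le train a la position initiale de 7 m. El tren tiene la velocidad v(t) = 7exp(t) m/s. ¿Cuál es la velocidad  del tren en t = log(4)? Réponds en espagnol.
De la ecuación de la velocidad v(t) = 7·exp(t), sustituimos t = log(4) para obtener v = 28.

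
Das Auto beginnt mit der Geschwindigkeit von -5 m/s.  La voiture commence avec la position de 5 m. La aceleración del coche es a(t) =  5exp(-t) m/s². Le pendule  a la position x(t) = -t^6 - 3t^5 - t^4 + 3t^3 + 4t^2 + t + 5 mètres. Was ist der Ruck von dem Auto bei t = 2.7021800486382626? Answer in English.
Starting from acceleration a(t) = 5·exp(-t), we take 1 derivative. The derivative of acceleration gives jerk: j(t) = -5·exp(-t). Using j(t) = -5·exp(-t) and substituting t = 2.7021800486382626, we find j = -0.335295805190472.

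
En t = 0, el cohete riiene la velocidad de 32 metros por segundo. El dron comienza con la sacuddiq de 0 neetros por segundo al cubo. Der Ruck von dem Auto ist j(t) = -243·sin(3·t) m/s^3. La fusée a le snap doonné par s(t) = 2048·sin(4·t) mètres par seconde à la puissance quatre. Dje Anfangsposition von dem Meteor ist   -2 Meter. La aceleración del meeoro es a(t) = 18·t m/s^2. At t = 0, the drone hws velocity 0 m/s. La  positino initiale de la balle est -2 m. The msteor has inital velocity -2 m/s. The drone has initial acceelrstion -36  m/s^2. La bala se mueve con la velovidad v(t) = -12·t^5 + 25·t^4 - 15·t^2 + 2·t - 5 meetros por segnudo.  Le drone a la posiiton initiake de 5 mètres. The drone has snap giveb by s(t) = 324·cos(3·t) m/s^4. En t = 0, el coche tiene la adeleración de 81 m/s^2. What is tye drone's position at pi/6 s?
We need to integrate our snap equation s(t) = 324·cos(3·t) 4 times. Integrating snap and using the initial condition j(0) = 0, we get j(t) = 108·sin(3·t). The antiderivative of jerk is acceleration. Using a(0) = -36, we get a(t) = -36·cos(3·t). Integrating acceleration and using the initial condition v(0) = 0, we get v(t) = -12·sin(3·t). Integrating velocity and using the initial condition x(0) = 5, we get x(t) = 4·cos(3·t) + 1. We have position x(t) = 4·cos(3·t) + 1. Substituting t = pi/6: x(pi/6) = 1.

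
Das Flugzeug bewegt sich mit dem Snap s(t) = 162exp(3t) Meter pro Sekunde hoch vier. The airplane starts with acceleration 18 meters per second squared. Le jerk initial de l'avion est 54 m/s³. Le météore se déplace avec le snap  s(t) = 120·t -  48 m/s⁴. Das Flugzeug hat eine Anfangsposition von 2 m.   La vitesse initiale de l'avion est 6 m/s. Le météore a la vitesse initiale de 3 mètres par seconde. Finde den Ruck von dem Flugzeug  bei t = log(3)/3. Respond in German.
Um dies zu lösen, müssen wir 1 Stammfunktion unserer Gleichung für den Snap s(t) = 162·exp(3·t) finden. Das Integral von dem Snap, mit j(0) = 54, ergibt den Ruck: j(t) = 54·exp(3·t). Wir haben den Ruck j(t) = 54·exp(3·t). Durch Einsetzen von t = log(3)/3: j(log(3)/3) = 162.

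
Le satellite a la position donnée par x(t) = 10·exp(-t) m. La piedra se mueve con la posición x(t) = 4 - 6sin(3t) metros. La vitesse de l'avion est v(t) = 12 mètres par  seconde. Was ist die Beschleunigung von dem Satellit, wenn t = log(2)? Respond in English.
Starting from position x(t) = 10·exp(-t), we take 2 derivatives. Differentiating position, we get velocity: v(t) = -10·exp(-t). Differentiating velocity, we get acceleration: a(t) = 10·exp(-t). From the given acceleration equation a(t) = 10·exp(-t), we substitute t = log(2) to get a = 5.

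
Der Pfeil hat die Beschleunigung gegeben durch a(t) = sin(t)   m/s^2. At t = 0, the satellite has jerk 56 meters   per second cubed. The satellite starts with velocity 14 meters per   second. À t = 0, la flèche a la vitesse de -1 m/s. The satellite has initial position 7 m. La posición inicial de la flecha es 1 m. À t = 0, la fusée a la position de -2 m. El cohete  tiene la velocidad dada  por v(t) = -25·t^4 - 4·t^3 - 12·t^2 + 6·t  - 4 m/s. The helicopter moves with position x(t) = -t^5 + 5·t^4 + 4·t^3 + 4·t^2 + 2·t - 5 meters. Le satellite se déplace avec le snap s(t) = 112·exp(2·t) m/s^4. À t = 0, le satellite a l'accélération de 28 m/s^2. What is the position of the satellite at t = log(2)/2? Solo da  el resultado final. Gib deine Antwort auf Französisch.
La réponse est 14.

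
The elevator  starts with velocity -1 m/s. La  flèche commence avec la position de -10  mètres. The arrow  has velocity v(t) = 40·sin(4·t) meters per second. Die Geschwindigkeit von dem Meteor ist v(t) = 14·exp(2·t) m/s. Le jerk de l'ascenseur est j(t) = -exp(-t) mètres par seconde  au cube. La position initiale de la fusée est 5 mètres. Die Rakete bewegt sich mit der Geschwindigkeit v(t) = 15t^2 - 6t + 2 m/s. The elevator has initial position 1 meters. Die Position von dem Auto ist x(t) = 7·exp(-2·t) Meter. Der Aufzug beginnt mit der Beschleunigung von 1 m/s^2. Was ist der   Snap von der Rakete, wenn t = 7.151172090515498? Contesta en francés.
Pour résoudre ceci, nous devons prendre 3 dérivées de notre équation de la vitesse v(t) = 15·t^2 - 6·t + 2. En dérivant la vitesse, nous obtenons l'accélération: a(t) = 30·t - 6. En dérivant l'accélération, nous obtenons le jerk: j(t) = 30. En dérivant le jerk, nous obtenons le snap: s(t) = 0. En utilisant s(t) = 0 et en substituant t = 7.151172090515498, nous trouvons s = 0.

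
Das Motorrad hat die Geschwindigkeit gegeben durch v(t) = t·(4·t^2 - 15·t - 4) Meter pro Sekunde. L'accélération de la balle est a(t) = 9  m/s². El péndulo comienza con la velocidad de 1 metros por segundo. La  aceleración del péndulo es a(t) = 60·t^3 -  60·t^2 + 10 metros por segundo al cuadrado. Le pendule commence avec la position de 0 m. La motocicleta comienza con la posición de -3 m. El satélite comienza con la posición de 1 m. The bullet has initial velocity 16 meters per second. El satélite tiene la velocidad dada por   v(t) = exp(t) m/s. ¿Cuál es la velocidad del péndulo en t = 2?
Partiendo de la aceleración a(t) = 60·t^3 - 60·t^2 + 10, tomamos 1 integral. Tomando ∫a(t)dt y aplicando v(0) = 1, encontramos v(t) = 15·t^4 - 20·t^3 + 10·t + 1. Usando v(t) = 15·t^4 - 20·t^3 + 10·t + 1 y sustituyendo t = 2, encontramos v = 101.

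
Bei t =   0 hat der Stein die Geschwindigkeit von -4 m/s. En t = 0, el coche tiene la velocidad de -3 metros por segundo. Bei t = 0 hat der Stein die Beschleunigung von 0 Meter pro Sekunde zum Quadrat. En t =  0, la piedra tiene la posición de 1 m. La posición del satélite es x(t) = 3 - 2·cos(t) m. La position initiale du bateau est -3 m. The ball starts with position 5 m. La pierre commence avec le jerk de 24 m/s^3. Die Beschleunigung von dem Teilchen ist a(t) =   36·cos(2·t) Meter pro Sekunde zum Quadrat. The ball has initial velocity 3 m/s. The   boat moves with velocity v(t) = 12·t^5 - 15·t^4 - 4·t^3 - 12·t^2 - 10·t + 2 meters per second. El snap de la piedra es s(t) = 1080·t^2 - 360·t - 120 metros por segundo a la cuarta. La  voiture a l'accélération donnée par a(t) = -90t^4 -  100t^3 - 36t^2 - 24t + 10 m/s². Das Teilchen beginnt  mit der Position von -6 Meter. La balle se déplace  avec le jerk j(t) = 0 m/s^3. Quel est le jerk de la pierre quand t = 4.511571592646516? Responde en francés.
En partant du snap s(t) = 1080·t^2 - 360·t - 120, nous prenons 1 intégrale. La primitive du snap est le jerk. En utilisant j(0) = 24, nous obtenons j(t) = 360·t^3 - 180·t^2 - 120·t + 24. En utilisant j(t) = 360·t^3 - 180·t^2 - 120·t + 24 et en substituant t = 4.511571592646516, nous trouvons j = 28877.5633779986.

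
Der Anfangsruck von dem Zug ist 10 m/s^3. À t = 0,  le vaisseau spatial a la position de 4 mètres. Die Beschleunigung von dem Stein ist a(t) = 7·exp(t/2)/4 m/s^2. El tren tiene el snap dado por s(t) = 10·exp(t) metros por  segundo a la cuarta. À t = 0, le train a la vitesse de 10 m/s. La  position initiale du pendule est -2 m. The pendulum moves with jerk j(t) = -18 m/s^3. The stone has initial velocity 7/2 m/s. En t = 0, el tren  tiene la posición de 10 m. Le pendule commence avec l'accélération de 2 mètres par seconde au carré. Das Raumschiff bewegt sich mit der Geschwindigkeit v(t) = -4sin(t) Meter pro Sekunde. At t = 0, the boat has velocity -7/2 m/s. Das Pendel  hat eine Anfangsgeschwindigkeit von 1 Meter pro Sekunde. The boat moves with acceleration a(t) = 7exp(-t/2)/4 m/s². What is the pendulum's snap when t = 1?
To solve this, we need to take 1 derivative of our jerk equation j(t) = -18. Differentiating jerk, we get snap: s(t) = 0. We have snap s(t) = 0. Substituting t = 1: s(1) = 0.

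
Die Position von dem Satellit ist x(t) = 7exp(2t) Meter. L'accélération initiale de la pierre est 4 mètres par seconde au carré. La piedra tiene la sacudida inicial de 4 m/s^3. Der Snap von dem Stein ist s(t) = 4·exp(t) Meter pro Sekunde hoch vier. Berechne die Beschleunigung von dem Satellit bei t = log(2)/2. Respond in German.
Um dies zu lösen, müssen wir 2 Ableitungen unserer Gleichung für die Position x(t) = 7·exp(2·t) nehmen. Mit d/dt von x(t) finden wir v(t) = 14·exp(2·t). Die Ableitung von der Geschwindigkeit ergibt die Beschleunigung: a(t) = 28·exp(2·t). Mit a(t) = 28·exp(2·t) und Einsetzen von t = log(2)/2, finden wir a = 56.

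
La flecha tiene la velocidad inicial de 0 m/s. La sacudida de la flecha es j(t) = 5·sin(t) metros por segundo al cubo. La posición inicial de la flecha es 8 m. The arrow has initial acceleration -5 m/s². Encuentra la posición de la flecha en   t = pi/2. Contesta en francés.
Pour résoudre ceci, nous devons prendre 3 primitives de notre équation du jerk j(t) = 5·sin(t). En prenant ∫j(t)dt et en appliquant a(0) = -5, nous trouvons a(t) = -5·cos(t). La primitive de l'accélération est la vitesse. En utilisant v(0) = 0, nous obtenons v(t) = -5·sin(t). En prenant ∫v(t)dt et en appliquant x(0) = 8, nous trouvons x(t) = 5·cos(t) + 3. En utilisant x(t) = 5·cos(t) + 3 et en substituant t = pi/2, nous trouvons x = 3.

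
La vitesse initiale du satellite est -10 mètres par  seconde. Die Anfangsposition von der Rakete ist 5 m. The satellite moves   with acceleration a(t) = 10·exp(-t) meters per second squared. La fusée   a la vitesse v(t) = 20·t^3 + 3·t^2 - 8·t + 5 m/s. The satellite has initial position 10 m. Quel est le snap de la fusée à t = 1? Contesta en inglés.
To solve this, we need to take 3 derivatives of our velocity equation v(t) = 20·t^3 + 3·t^2 - 8·t + 5. The derivative of velocity gives acceleration: a(t) = 60·t^2 + 6·t - 8. Taking d/dt of a(t), we find j(t) = 120·t + 6. Taking d/dt of j(t), we find s(t) = 120. Using s(t) = 120 and substituting t = 1, we find s = 120.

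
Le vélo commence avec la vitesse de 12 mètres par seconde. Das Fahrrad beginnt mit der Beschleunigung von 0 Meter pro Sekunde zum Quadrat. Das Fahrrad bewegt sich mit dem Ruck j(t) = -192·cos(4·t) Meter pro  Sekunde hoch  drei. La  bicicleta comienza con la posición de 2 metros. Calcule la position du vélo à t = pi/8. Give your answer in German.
Wir müssen unsere Gleichung für den Ruck j(t) = -192·cos(4·t) 3-mal integrieren. Mit ∫j(t)dt und Anwendung von a(0) = 0, finden wir a(t) = -48·sin(4·t). Die Stammfunktion von der Beschleunigung, mit v(0) = 12, ergibt die Geschwindigkeit: v(t) = 12·cos(4·t). Mit ∫v(t)dt und Anwendung von x(0) = 2, finden wir x(t) = 3·sin(4·t) + 2. Wir haben die Position x(t) = 3·sin(4·t) + 2. Durch Einsetzen von t = pi/8: x(pi/8) = 5.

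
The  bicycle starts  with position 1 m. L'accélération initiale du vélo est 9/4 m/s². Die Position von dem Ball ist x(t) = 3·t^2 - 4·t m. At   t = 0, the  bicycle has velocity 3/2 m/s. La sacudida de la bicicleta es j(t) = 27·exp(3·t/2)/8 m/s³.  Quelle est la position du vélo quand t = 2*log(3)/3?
Pour résoudre ceci, nous devons prendre 3 intégrales de notre équation du jerk j(t) = 27·exp(3·t/2)/8. La primitive du jerk, avec a(0) = 9/4, donne l'accélération: a(t) = 9·exp(3·t/2)/4. En prenant ∫a(t)dt et en appliquant v(0) = 3/2, nous trouvons v(t) = 3·exp(3·t/2)/2. L'intégrale de la vitesse est la position. En utilisant x(0) = 1, nous obtenons x(t) = exp(3·t/2). De l'équation de la position x(t) = exp(3·t/2), nous substituons t = 2*log(3)/3 pour obtenir x = 3.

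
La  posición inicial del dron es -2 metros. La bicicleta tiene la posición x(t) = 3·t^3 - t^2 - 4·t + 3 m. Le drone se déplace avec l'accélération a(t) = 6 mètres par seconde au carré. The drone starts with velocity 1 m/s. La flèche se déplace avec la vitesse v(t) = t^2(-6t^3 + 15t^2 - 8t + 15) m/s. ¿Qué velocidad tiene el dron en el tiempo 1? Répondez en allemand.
Wir müssen unsere Gleichung für die Beschleunigung a(t) = 6 1-mal integrieren. Die Stammfunktion von der Beschleunigung, mit v(0) = 1, ergibt die Geschwindigkeit: v(t) = 6·t + 1. Wir haben die Geschwindigkeit v(t) = 6·t + 1. Durch Einsetzen von t = 1: v(1) = 7.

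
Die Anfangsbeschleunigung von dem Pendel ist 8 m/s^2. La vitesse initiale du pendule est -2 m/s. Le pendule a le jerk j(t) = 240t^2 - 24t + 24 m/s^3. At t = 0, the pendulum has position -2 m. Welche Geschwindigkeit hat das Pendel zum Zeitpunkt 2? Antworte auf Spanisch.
Para resolver esto, necesitamos tomar 2 antiderivadas de nuestra ecuación de la sacudida j(t) = 240·t^2 - 24·t + 24. Tomando ∫j(t)dt y aplicando a(0) = 8, encontramos a(t) = 80·t^3 - 12·t^2 + 24·t + 8. Tomando ∫a(t)dt y aplicando v(0) = -2, encontramos v(t) = 20·t^4 - 4·t^3 + 12·t^2 + 8·t - 2. Tenemos la velocidad v(t) = 20·t^4 - 4·t^3 + 12·t^2 + 8·t - 2. Sustituyendo t = 2: v(2) = 350.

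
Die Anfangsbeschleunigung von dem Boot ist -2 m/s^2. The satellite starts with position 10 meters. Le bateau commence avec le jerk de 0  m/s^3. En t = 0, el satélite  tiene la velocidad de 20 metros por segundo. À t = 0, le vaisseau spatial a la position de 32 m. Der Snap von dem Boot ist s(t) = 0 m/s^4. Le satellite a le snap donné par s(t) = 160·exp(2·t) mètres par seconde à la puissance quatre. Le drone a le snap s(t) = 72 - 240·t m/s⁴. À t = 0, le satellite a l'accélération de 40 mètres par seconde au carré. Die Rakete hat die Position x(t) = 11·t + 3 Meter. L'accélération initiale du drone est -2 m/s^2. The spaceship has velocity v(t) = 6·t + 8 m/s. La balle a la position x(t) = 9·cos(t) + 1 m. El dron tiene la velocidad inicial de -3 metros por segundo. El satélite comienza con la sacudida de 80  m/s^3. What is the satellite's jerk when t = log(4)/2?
Starting from snap s(t) = 160·exp(2·t), we take 1 antiderivative. The integral of snap, with j(0) = 80, gives jerk: j(t) = 80·exp(2·t). We have jerk j(t) = 80·exp(2·t). Substituting t = log(4)/2: j(log(4)/2) = 320.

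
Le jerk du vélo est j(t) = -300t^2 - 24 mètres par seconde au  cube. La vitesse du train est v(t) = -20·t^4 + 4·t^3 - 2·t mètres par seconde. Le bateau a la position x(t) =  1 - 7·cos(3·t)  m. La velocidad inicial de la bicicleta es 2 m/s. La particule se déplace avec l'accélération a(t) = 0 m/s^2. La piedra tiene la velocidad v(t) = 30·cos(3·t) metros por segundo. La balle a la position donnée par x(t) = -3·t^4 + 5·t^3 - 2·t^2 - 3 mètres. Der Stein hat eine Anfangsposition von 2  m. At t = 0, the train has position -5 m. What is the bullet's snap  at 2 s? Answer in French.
Pour résoudre ceci, nous devons prendre 4 dérivées de notre équation de la position x(t) = -3·t^4 + 5·t^3 - 2·t^2 - 3. En dérivant la position, nous obtenons la vitesse: v(t) = -12·t^3 + 15·t^2 - 4·t. En dérivant la vitesse, nous obtenons l'accélération: a(t) = -36·t^2 + 30·t - 4. En dérivant l'accélération, nous obtenons le jerk: j(t) = 30 - 72·t. En prenant d/dt de j(t), nous trouvons s(t) = -72. Nous avons le snap s(t) = -72. En substituant t = 2: s(2) = -72.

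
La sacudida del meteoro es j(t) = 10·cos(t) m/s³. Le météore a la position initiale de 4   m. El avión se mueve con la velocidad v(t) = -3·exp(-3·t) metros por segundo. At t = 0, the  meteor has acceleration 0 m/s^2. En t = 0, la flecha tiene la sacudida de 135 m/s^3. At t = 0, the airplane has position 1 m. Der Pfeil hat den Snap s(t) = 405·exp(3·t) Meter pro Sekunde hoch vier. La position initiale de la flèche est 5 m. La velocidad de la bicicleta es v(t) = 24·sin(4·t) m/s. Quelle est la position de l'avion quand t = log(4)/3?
Pour résoudre ceci, nous devons prendre 1 intégrale de notre équation de la vitesse v(t) = -3·exp(-3·t). L'intégrale de la vitesse est la position. En utilisant x(0) = 1, nous obtenons x(t) = exp(-3·t). Nous avons la position x(t) = exp(-3·t). En substituant t = log(4)/3: x(log(4)/3) = 1/4.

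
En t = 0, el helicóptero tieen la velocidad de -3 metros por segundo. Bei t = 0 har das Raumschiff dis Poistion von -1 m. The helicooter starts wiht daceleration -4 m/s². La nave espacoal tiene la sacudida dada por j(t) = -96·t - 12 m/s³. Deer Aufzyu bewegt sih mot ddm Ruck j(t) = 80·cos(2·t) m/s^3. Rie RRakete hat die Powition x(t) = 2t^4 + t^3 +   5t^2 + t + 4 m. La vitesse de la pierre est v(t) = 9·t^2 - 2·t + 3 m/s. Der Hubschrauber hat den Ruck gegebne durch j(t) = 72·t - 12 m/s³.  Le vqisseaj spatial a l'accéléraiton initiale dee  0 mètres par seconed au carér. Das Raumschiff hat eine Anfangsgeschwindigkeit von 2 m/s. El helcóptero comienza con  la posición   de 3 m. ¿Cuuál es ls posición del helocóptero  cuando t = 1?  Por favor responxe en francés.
En partant du jerk j(t) = 72·t - 12, nous prenons 3 intégrales. L'intégrale du jerk est l'accélération. En utilisant a(0) = -4, nous obtenons a(t) = 36·t^2 - 12·t - 4. En intégrant l'accélération et en utilisant la condition initiale v(0) = -3, nous obtenons v(t) = 12·t^3 - 6·t^2 - 4·t - 3. L'intégrale de la vitesse est la position. En utilisant x(0) = 3, nous obtenons x(t) = 3·t^4 - 2·t^3 - 2·t^2 - 3·t + 3. Nous avons la position x(t) = 3·t^4 - 2·t^3 - 2·t^2 - 3·t + 3. En substituant t = 1: x(1) = -1.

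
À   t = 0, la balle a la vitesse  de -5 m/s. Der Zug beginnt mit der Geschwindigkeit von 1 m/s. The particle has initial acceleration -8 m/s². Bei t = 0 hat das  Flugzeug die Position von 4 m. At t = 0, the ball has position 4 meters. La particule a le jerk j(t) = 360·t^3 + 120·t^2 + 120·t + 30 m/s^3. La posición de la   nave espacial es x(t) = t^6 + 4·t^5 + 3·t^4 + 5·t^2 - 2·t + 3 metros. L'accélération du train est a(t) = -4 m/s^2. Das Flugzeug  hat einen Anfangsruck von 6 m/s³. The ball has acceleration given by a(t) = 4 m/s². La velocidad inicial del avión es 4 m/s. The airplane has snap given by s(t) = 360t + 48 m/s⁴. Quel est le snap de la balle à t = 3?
En partant de l'accélération a(t) = 4, nous prenons 2 dérivées. La dérivée de l'accélération donne le jerk: j(t) = 0. En dérivant le jerk, nous obtenons le snap: s(t) = 0. En utilisant s(t) = 0 et en substituant t = 3, nous trouvons s = 0.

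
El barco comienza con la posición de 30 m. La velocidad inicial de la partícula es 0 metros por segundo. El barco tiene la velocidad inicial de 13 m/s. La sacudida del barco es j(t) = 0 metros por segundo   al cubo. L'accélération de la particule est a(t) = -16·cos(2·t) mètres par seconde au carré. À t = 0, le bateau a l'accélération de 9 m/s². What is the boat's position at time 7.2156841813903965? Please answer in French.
Pour résoudre ceci, nous devons prendre 3 intégrales de notre équation du jerk j(t) = 0. La primitive du jerk est l'accélération. En utilisant a(0) = 9, nous obtenons a(t) = 9. L'intégrale de l'accélération, avec v(0) = 13, donne la vitesse: v(t) = 9·t + 13. En prenant ∫v(t)dt et en appliquant x(0) = 30, nous trouvons x(t) = 9·t^2/2 + 13·t + 30. Nous avons la position x(t) = 9·t^2/2 + 13·t + 30. En substituant t = 7.2156841813903965: x(7.2156841813903965) = 358.101336283129.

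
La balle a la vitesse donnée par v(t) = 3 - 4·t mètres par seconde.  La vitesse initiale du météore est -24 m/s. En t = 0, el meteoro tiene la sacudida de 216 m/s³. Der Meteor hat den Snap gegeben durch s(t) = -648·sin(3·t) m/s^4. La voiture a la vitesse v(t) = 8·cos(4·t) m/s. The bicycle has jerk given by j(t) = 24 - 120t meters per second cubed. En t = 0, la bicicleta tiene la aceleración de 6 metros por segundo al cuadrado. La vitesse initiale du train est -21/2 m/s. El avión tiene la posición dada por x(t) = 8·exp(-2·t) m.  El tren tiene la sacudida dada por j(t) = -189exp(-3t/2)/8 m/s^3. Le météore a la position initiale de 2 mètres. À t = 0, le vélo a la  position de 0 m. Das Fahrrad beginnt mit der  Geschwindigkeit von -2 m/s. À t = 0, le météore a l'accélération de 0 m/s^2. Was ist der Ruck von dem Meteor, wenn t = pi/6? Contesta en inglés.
To solve this, we need to take 1 integral of our snap equation s(t) = -648·sin(3·t). The antiderivative of snap, with j(0) = 216, gives jerk: j(t) = 216·cos(3·t). Using j(t) = 216·cos(3·t) and substituting t = pi/6, we find j = 0.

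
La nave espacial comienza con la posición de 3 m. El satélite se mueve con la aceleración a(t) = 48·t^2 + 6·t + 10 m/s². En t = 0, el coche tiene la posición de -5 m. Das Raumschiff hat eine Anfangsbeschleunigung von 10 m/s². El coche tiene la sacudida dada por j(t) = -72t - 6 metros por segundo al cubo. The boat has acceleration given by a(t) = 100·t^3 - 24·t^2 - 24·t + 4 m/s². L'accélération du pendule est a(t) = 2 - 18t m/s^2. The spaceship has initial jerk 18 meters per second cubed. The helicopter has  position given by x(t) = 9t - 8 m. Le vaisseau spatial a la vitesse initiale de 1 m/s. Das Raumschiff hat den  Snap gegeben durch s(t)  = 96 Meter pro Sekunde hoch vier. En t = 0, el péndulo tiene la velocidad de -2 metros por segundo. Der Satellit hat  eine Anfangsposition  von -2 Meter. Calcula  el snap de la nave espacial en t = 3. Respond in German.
Wir haben den Snap s(t) = 96. Durch Einsetzen von t = 3: s(3) = 96.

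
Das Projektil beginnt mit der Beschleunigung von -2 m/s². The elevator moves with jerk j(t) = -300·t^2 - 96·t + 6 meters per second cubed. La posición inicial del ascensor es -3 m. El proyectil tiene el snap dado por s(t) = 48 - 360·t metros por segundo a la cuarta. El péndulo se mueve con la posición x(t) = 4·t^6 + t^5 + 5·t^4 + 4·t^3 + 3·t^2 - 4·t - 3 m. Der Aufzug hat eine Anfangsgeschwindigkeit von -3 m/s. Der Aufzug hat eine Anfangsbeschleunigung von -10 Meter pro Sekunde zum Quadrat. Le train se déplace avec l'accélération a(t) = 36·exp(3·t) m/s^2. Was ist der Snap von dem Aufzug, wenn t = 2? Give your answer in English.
We must differentiate our jerk equation j(t) = -300·t^2 - 96·t + 6 1 time. Taking d/dt of j(t), we find s(t) = -600·t - 96. From the given snap equation s(t) = -600·t - 96, we substitute t = 2 to get s = -1296.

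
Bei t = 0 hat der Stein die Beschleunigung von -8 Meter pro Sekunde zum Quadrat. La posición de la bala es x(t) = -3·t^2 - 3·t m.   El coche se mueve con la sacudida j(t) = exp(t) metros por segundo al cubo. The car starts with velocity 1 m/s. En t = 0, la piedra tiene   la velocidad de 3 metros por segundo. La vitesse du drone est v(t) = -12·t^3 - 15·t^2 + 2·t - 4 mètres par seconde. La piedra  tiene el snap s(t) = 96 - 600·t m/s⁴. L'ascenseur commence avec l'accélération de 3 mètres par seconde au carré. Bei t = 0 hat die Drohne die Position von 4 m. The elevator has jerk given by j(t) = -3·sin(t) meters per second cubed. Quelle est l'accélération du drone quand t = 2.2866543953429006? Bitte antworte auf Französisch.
Nous devons dériver notre équation de la vitesse v(t) = -12·t^3 - 15·t^2 + 2·t - 4 1 fois. La dérivée de la vitesse donne l'accélération: a(t) = -36·t^2 - 30·t + 2. En utilisant a(t) = -36·t^2 - 30·t + 2 et en substituant t = 2.2866543953429006, nous trouvons a = -254.836011514963.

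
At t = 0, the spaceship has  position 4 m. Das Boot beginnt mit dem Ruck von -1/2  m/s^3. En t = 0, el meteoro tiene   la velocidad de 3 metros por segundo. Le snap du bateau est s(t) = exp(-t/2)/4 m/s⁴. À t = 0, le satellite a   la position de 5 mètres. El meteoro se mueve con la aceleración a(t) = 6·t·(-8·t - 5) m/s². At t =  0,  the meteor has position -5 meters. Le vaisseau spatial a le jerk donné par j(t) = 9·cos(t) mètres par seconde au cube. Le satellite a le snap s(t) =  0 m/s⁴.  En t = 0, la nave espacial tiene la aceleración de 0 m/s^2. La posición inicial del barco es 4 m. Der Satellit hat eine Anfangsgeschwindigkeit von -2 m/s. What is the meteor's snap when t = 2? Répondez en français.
Pour résoudre ceci, nous devons prendre 2 dérivées de notre équation de l'accélération a(t) = 6·t·(-8·t - 5). En dérivant l'accélération, nous obtenons le jerk: j(t) = -96·t - 30. En prenant d/dt de j(t), nous trouvons s(t) = -96. De l'équation du snap s(t) = -96, nous substituons t = 2 pour obtenir s = -96.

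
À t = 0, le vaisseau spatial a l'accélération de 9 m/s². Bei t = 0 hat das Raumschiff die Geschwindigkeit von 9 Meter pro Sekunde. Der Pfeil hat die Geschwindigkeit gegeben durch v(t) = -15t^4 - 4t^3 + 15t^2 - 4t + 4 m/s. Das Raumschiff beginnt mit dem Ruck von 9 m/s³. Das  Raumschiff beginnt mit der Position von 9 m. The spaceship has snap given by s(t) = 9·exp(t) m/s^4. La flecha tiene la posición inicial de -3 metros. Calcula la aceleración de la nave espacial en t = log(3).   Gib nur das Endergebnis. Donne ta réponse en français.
L'accélération à t = log(3) est a = 27.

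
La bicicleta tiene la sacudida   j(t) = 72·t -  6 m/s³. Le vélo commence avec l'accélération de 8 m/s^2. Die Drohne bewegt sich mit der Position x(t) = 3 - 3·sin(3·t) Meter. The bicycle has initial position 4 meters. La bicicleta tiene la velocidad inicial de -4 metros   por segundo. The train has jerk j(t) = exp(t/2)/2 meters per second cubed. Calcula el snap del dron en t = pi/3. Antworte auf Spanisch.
Debemos derivar nuestra ecuación de la posición x(t) = 3 - 3·sin(3·t) 4 veces. Derivando la posición, obtenemos la velocidad: v(t) = -9·cos(3·t). Derivando la velocidad, obtenemos la aceleración: a(t) = 27·sin(3·t). Tomando d/dt de a(t), encontramos j(t) = 81·cos(3·t). Tomando d/dt de j(t), encontramos s(t) = -243·sin(3·t). De la ecuación del snap s(t) = -243·sin(3·t), sustituimos t = pi/3 para obtener s = 0.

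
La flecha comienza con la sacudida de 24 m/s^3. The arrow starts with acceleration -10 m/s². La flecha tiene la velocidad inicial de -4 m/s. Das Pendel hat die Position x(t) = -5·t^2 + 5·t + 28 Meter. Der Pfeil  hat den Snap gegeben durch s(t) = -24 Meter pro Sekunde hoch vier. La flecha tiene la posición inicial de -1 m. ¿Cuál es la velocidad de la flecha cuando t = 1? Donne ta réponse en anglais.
To solve this, we need to take 3 integrals of our snap equation s(t) = -24. The integral of snap is jerk. Using j(0) = 24, we get j(t) = 24 - 24·t. The integral of jerk, with a(0) = -10, gives acceleration: a(t) = -12·t^2 + 24·t - 10. Integrating acceleration and using the initial condition v(0) = -4, we get v(t) = -4·t^3 + 12·t^2 - 10·t - 4. We have velocity v(t) = -4·t^3 + 12·t^2 - 10·t - 4. Substituting t = 1: v(1) = -6.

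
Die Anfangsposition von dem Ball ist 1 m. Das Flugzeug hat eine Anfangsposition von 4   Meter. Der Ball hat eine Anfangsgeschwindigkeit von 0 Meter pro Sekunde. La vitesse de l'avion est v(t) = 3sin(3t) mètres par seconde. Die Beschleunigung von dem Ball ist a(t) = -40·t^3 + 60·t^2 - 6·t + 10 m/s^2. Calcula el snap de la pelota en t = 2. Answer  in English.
Starting from acceleration a(t) = -40·t^3 + 60·t^2 - 6·t + 10, we take 2 derivatives. Differentiating acceleration, we get jerk: j(t) = -120·t^2 + 120·t - 6. Taking d/dt of j(t), we find s(t) = 120 - 240·t. From the given snap equation s(t) = 120 - 240·t, we substitute t = 2 to get s = -360.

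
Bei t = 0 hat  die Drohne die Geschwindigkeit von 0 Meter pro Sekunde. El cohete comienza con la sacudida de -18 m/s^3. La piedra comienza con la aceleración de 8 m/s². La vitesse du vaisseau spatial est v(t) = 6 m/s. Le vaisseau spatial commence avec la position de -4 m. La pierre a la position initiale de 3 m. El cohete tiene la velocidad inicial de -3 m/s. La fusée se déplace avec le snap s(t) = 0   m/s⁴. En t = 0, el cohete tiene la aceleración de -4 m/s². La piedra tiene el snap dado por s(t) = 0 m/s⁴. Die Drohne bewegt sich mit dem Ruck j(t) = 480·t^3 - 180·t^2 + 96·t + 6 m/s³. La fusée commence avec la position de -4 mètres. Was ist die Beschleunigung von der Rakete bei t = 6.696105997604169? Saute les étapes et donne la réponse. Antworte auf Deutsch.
Bei t = 6.696105997604169, a = -124.529907956875.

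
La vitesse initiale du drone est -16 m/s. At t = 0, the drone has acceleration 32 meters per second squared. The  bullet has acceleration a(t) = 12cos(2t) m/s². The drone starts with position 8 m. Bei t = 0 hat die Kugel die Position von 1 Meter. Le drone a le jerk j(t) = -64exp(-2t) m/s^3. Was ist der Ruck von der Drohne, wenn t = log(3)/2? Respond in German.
Aus der Gleichung für den Ruck j(t) = -64·exp(-2·t), setzen wir t = log(3)/2 ein und erhalten j = -64/3.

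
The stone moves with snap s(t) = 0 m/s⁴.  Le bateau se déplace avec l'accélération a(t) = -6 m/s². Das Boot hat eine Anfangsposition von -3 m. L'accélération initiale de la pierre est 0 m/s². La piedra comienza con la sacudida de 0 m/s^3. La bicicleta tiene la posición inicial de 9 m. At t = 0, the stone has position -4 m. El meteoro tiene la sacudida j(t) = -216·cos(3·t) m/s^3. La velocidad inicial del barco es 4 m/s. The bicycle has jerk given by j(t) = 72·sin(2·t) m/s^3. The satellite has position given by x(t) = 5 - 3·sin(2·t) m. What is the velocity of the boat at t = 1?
Starting from acceleration a(t) = -6, we take 1 integral. The antiderivative of acceleration is velocity. Using v(0) = 4, we get v(t) = 4 - 6·t. Using v(t) = 4 - 6·t and substituting t = 1, we find v = -2.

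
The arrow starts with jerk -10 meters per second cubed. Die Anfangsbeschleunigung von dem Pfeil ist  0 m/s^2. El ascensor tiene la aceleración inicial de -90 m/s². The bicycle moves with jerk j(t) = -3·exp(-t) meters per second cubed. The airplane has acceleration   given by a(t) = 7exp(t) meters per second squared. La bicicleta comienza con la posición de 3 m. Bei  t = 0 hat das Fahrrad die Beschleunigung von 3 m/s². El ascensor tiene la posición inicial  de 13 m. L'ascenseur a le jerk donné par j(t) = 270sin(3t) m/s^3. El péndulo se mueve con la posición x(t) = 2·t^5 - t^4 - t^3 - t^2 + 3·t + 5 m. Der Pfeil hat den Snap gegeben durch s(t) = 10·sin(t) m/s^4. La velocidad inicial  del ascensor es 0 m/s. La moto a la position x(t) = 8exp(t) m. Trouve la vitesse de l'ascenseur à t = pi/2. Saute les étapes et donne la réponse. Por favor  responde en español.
v(pi/2) = 30.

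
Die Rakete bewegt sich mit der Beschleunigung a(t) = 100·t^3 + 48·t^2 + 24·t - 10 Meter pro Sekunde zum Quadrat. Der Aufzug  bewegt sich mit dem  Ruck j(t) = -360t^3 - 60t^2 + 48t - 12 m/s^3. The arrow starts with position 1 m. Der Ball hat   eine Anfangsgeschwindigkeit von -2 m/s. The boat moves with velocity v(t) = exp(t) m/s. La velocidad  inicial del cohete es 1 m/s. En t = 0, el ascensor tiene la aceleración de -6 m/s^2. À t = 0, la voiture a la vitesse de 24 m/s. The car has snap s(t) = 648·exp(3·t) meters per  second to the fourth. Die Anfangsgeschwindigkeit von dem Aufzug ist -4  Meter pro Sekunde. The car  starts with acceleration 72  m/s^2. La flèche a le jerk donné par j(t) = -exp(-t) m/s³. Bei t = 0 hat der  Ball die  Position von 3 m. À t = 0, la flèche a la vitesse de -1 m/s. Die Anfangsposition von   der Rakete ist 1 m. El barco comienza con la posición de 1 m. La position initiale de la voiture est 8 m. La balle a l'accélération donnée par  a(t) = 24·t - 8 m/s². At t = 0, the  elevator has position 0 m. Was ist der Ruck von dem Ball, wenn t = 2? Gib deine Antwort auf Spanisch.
Debemos derivar nuestra ecuación de la aceleración a(t) = 24·t - 8 1 vez. Tomando d/dt de a(t), encontramos j(t) = 24. De la ecuación de la sacudida j(t) = 24, sustituimos t = 2 para obtener j = 24.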